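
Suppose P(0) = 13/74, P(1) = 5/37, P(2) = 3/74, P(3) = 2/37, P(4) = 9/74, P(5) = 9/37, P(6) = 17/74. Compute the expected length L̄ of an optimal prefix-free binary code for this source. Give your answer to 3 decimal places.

2.622 bits/symbol

Repeatedly combine the two least-probable nodes; the expected code length is the sum of the merged weights.
merge 3/74 + 2/37 → 7/74
merge 7/74 + 9/74 → 8/37
merge 5/37 + 13/74 → 23/74
merge 8/37 + 17/74 → 33/74
merge 9/37 + 23/74 → 41/74
merge 33/74 + 41/74 → 1
L = 7/74 + 8/37 + 23/74 + 33/74 + 41/74 + 1 = 97/37 ≈ 2.622 bits/symbol.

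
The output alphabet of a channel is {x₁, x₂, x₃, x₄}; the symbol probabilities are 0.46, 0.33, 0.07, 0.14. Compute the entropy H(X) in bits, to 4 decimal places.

1.7088 bits

H = −Σ pᵢ log₂ pᵢ.
−0.46·log₂(0.46) = 0.5153
−0.33·log₂(0.33) = 0.5278
−0.07·log₂(0.07) = 0.2686
−0.14·log₂(0.14) = 0.3971
Sum ≈ 1.7088 → 1.7088 bits.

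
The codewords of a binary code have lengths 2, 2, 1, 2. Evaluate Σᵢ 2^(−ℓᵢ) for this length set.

1.25

With common denominator 2^2 = 4: Σ 2^(−ℓᵢ) = 1/4 + 1/4 + 2/4 + 1/4 = 5/4 = 1.25.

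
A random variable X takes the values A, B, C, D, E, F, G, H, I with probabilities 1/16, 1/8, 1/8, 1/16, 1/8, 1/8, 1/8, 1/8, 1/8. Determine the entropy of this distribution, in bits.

3.125 bits

Each probability is a power of 1/2, so log₂(1/p) is an integer.
H = Σ p·log₂(1/p) = 1/16·4 + 1/8·3 + 1/8·3 + 1/16·4 + 1/8·3 + 1/8·3 + 1/8·3 + 1/8·3 + 1/8·3 = 3.125 bits.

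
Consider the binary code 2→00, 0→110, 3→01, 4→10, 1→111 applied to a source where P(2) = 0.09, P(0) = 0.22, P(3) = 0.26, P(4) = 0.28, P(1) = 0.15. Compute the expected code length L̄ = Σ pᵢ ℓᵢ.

L̄ = Σ pᵢ·ℓᵢ = 0.09·2 + 0.22·3 + 0.26·2 + 0.28·2 + 0.15·3 = 2.37 bits/symbol.

2.37 bits/symbol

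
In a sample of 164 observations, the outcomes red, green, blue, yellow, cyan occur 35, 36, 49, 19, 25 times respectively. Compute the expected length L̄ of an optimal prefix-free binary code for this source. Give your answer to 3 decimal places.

Probabilities are the counts divided by 164.
Repeatedly combine the two least-probable nodes; the expected code length is the sum of the merged weights.
merge 19/164 + 25/164 → 11/41
merge 35/164 + 9/41 → 71/164
merge 11/41 + 49/164 → 93/164
merge 71/164 + 93/164 → 1
L = 11/41 + 71/164 + 93/164 + 1 = 93/41 ≈ 2.268 bits/symbol.

2.268 bits/symbol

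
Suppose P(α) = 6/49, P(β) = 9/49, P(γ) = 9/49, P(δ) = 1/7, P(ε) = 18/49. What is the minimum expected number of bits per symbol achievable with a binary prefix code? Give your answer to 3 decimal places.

Repeatedly combine the two least-probable nodes; the expected code length is the sum of the merged weights.
merge 6/49 + 1/7 → 13/49
merge 9/49 + 9/49 → 18/49
merge 13/49 + 18/49 → 31/49
merge 18/49 + 31/49 → 1
L = 13/49 + 18/49 + 31/49 + 1 = 111/49 ≈ 2.265 bits/symbol.

2.265 bits/symbol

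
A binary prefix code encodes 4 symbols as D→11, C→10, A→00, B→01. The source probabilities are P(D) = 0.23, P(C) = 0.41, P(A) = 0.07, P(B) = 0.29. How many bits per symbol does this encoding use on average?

2 bits/symbol

L̄ = Σ pᵢ·ℓᵢ = 0.23·2 + 0.41·2 + 0.07·2 + 0.29·2 = 2 bits/symbol.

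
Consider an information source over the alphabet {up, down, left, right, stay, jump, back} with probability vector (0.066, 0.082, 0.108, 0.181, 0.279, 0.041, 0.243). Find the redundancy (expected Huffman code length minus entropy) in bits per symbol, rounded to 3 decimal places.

Entropy H = −Σ p log₂ p ≈ 2.5465 bits.
Huffman merges: 41/1000+33/500→107/1000; 41/500+107/1000→189/1000; 27/250+181/1000→289/1000; 189/1000+243/1000→54/125; 279/1000+289/1000→71/125; 54/125+71/125→1. L = 517/200 ≈ 2.5850.
L − H = 2.5850 − 2.5465 = 0.038 bits.

0.038 bits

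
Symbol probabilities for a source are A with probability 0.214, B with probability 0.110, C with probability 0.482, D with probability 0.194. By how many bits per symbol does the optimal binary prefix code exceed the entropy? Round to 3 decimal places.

Entropy H = −Σ p log₂ p ≈ 1.7928 bits.
Huffman merges: 11/100+97/500→38/125; 107/500+38/125→259/500; 241/500+259/500→1. L = 911/500 ≈ 1.8220.
L − H = 1.8220 − 1.7928 = 0.029 bits.

0.029 bits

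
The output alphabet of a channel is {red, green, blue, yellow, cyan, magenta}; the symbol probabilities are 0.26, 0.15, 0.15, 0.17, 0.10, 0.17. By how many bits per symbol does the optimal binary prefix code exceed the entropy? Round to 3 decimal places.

Entropy H = −Σ p log₂ p ≈ 2.5277 bits.
Huffman merges: 1/10+3/20→1/4; 3/20+17/100→8/25; 17/100+1/4→21/50; 13/50+8/25→29/50; 21/50+29/50→1. L = 257/100 ≈ 2.5700.
L − H = 2.5700 − 2.5277 = 0.042 bits.

0.042 bits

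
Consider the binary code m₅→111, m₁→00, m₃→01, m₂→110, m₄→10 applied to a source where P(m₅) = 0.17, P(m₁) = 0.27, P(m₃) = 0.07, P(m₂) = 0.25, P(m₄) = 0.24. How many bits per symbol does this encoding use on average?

2.42 bits/symbol

L̄ = Σ pᵢ·ℓᵢ = 0.17·3 + 0.27·2 + 0.07·2 + 0.25·3 + 0.24·2 = 2.42 bits/symbol.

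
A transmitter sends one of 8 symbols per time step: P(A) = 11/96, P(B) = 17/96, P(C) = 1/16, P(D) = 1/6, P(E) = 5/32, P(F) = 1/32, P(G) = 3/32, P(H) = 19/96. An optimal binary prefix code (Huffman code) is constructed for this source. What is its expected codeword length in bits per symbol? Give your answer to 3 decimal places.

Repeatedly combine the two least-probable nodes; the expected code length is the sum of the merged weights.
merge 1/32 + 1/16 → 3/32
merge 3/32 + 3/32 → 3/16
merge 11/96 + 5/32 → 13/48
merge 1/6 + 17/96 → 11/32
merge 3/16 + 19/96 → 37/96
merge 13/48 + 11/32 → 59/96
merge 37/96 + 59/96 → 1
L = 3/32 + 3/16 + 13/48 + 11/32 + 37/96 + 59/96 + 1 = 139/48 ≈ 2.896 bits/symbol.

2.896 bits/symbol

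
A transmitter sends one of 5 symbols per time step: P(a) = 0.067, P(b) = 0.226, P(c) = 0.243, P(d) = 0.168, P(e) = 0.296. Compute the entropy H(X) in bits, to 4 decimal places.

2.1944 bits

H = −Σ pᵢ log₂ pᵢ.
−0.067·log₂(0.067) = 0.2613
−0.226·log₂(0.226) = 0.4849
−0.243·log₂(0.243) = 0.4960
−0.168·log₂(0.168) = 0.4323
−0.296·log₂(0.296) = 0.5199
Sum ≈ 2.1944 → 2.1944 bits.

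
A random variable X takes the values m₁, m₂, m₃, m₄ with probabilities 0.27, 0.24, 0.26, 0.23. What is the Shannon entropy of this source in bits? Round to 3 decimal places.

1.997 bits

H = −Σ pᵢ log₂ pᵢ.
−0.27·log₂(0.27) = 0.5100
−0.24·log₂(0.24) = 0.4941
−0.26·log₂(0.26) = 0.5053
−0.23·log₂(0.23) = 0.4877
Sum ≈ 1.9971 → 1.997 bits.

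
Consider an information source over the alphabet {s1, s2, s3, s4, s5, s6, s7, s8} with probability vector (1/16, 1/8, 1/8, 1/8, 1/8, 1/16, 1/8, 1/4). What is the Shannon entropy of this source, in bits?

2.875 bits

Each probability is a power of 1/2, so log₂(1/p) is an integer.
H = Σ p·log₂(1/p) = 1/16·4 + 1/8·3 + 1/8·3 + 1/8·3 + 1/8·3 + 1/16·4 + 1/8·3 + 1/4·2 = 2.875 bits.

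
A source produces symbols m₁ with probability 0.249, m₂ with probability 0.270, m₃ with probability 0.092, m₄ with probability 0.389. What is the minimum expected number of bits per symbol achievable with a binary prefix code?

1.952 bits/symbol

Repeatedly combine the two least-probable nodes; the expected code length is the sum of the merged weights.
merge 23/250 + 249/1000 → 341/1000
merge 27/100 + 341/1000 → 611/1000
merge 389/1000 + 611/1000 → 1
L = 341/1000 + 611/1000 + 1 = 244/125 = 1.952 bits/symbol.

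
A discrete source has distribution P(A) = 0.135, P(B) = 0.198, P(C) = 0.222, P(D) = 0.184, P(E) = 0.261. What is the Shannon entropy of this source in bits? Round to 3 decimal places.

H = −Σ pᵢ log₂ pᵢ.
−0.135·log₂(0.135) = 0.3900
−0.198·log₂(0.198) = 0.4626
−0.222·log₂(0.222) = 0.4820
−0.184·log₂(0.184) = 0.4494
−0.261·log₂(0.261) = 0.5058
Sum ≈ 2.2898 → 2.290 bits.

2.290 bits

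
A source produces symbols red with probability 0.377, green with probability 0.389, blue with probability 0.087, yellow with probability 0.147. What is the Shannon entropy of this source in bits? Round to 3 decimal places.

H = −Σ pᵢ log₂ pᵢ.
−0.377·log₂(0.377) = 0.5306
−0.389·log₂(0.389) = 0.5299
−0.087·log₂(0.087) = 0.3065
−0.147·log₂(0.147) = 0.4066
Sum ≈ 1.7736 → 1.774 bits.

1.774 bits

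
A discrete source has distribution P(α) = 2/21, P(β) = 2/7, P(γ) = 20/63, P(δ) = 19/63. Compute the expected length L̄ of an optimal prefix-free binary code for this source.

2 bits/symbol

Repeatedly combine the two least-probable nodes; the expected code length is the sum of the merged weights.
merge 2/21 + 2/7 → 8/21
merge 19/63 + 20/63 → 13/21
merge 8/21 + 13/21 → 1
L = 8/21 + 13/21 + 1 = 2 bits/symbol.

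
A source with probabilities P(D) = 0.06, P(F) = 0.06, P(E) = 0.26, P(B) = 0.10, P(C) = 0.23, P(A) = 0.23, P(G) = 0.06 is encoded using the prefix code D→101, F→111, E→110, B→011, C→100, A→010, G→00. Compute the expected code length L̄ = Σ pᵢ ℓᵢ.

L̄ = Σ pᵢ·ℓᵢ = 0.06·3 + 0.06·3 + 0.26·3 + 0.10·3 + 0.23·3 + 0.23·3 + 0.06·2 = 2.94 bits/symbol.

2.94 bits/symbol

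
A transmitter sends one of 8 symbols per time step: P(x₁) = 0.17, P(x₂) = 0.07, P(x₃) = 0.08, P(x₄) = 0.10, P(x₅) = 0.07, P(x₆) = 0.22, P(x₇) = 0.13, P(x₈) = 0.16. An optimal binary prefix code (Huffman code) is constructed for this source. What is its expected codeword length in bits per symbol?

2.92 bits/symbol

Repeatedly combine the two least-probable nodes; the expected code length is the sum of the merged weights.
merge 7/100 + 7/100 → 7/50
merge 2/25 + 1/10 → 9/50
merge 13/100 + 7/50 → 27/100
merge 4/25 + 17/100 → 33/100
merge 9/50 + 11/50 → 2/5
merge 27/100 + 33/100 → 3/5
merge 2/5 + 3/5 → 1
L = 7/50 + 9/50 + 27/100 + 33/100 + 2/5 + 3/5 + 1 = 73/25 = 2.92 bits/symbol.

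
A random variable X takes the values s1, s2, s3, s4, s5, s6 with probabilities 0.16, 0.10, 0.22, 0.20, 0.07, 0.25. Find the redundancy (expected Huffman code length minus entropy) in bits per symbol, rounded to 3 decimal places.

0.031 bits

Entropy H = −Σ p log₂ p ≈ 2.4687 bits.
Huffman merges: 7/100+1/10→17/100; 4/25+17/100→33/100; 1/5+11/50→21/50; 1/4+33/100→29/50; 21/50+29/50→1. L = 5/2 ≈ 2.5000.
L − H = 2.5000 − 2.4687 = 0.031 bits.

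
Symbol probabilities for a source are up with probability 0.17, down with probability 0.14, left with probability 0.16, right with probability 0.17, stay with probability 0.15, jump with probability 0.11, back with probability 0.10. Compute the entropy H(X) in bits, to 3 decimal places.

H = −Σ pᵢ log₂ pᵢ.
−0.17·log₂(0.17) = 0.4346
−0.14·log₂(0.14) = 0.3971
−0.16·log₂(0.16) = 0.4230
−0.17·log₂(0.17) = 0.4346
−0.15·log₂(0.15) = 0.4105
−0.11·log₂(0.11) = 0.3503
−0.10·log₂(0.10) = 0.3322
Sum ≈ 2.7823 → 2.782 bits.

2.782 bits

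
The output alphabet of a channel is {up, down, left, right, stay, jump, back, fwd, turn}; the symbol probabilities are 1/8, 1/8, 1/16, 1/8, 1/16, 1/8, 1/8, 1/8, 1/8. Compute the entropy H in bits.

Each probability is a power of 1/2, so log₂(1/p) is an integer.
H = Σ p·log₂(1/p) = 1/8·3 + 1/8·3 + 1/16·4 + 1/8·3 + 1/16·4 + 1/8·3 + 1/8·3 + 1/8·3 + 1/8·3 = 3.125 bits.

3.125 bits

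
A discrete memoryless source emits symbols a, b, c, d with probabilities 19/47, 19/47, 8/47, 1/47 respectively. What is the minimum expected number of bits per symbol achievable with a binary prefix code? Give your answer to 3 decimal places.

1.787 bits/symbol

Repeatedly combine the two least-probable nodes; the expected code length is the sum of the merged weights.
merge 1/47 + 8/47 → 9/47
merge 9/47 + 19/47 → 28/47
merge 19/47 + 28/47 → 1
L = 9/47 + 28/47 + 1 = 84/47 ≈ 1.787 bits/symbol.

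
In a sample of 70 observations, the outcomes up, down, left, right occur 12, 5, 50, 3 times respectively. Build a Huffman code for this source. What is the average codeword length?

Probabilities are the counts divided by 70.
Repeatedly combine the two least-probable nodes; the expected code length is the sum of the merged weights.
merge 3/70 + 1/14 → 4/35
merge 4/35 + 6/35 → 2/7
merge 2/7 + 5/7 → 1
L = 4/35 + 2/7 + 1 = 7/5 = 1.4 bits/symbol.

1.4 bits/symbol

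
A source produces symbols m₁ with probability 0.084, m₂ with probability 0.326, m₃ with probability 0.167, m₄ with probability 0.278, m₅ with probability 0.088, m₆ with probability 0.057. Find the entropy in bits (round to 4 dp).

H = −Σ pᵢ log₂ pᵢ.
−0.084·log₂(0.084) = 0.3002
−0.326·log₂(0.326) = 0.5272
−0.167·log₂(0.167) = 0.4312
−0.278·log₂(0.278) = 0.5134
−0.088·log₂(0.088) = 0.3086
−0.057·log₂(0.057) = 0.2356
Sum ≈ 2.3161 → 2.3161 bits.

2.3161 bits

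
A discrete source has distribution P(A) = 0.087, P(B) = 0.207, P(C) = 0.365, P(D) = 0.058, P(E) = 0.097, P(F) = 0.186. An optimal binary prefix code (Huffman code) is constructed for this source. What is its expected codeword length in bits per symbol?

Repeatedly combine the two least-probable nodes; the expected code length is the sum of the merged weights.
merge 29/500 + 87/1000 → 29/200
merge 97/1000 + 29/200 → 121/500
merge 93/500 + 207/1000 → 393/1000
merge 121/500 + 73/200 → 607/1000
merge 393/1000 + 607/1000 → 1
L = 29/200 + 121/500 + 393/1000 + 607/1000 + 1 = 2387/1000 = 2.387 bits/symbol.

2.387 bits/symbol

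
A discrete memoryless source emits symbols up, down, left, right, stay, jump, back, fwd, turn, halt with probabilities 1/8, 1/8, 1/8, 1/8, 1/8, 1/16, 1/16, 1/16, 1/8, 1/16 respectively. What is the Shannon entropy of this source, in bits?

3.25 bits

Each probability is a power of 1/2, so log₂(1/p) is an integer.
H = Σ p·log₂(1/p) = 1/8·3 + 1/8·3 + 1/8·3 + 1/8·3 + 1/8·3 + 1/16·4 + 1/16·4 + 1/16·4 + 1/8·3 + 1/16·4 = 3.25 bits.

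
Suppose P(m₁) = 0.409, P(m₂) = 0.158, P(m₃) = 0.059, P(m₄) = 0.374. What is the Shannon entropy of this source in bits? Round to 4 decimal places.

H = −Σ pᵢ log₂ pᵢ.
−0.409·log₂(0.409) = 0.5275
−0.158·log₂(0.158) = 0.4206
−0.059·log₂(0.059) = 0.2409
−0.374·log₂(0.374) = 0.5307
Sum ≈ 1.7197 → 1.7197 bits.

1.7197 bits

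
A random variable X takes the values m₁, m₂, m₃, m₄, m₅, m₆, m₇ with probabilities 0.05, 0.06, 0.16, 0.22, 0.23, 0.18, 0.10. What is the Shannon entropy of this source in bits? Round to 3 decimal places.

2.628 bits

H = −Σ pᵢ log₂ pᵢ.
−0.05·log₂(0.05) = 0.2161
−0.06·log₂(0.06) = 0.2435
−0.16·log₂(0.16) = 0.4230
−0.22·log₂(0.22) = 0.4806
−0.23·log₂(0.23) = 0.4877
−0.18·log₂(0.18) = 0.4453
−0.10·log₂(0.10) = 0.3322
Sum ≈ 2.6284 → 2.628 bits.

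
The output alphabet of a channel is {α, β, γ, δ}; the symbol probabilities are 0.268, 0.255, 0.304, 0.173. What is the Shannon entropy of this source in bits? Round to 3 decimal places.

1.972 bits

H = −Σ pᵢ log₂ pᵢ.
−0.268·log₂(0.268) = 0.5091
−0.255·log₂(0.255) = 0.5027
−0.304·log₂(0.304) = 0.5222
−0.173·log₂(0.173) = 0.4379
Sum ≈ 1.9720 → 1.972 bits.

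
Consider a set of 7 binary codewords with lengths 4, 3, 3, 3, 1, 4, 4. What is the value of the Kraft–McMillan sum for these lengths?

With common denominator 2^4 = 16: Σ 2^(−ℓᵢ) = 1/16 + 2/16 + 2/16 + 2/16 + 8/16 + 1/16 + 1/16 = 17/16 = 1.0625.

1.0625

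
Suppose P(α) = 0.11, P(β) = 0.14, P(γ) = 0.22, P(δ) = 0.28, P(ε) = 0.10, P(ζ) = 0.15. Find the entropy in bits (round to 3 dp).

H = −Σ pᵢ log₂ pᵢ.
−0.11·log₂(0.11) = 0.3503
−0.14·log₂(0.14) = 0.3971
−0.22·log₂(0.22) = 0.4806
−0.28·log₂(0.28) = 0.5142
−0.10·log₂(0.10) = 0.3322
−0.15·log₂(0.15) = 0.4105
Sum ≈ 2.4849 → 2.485 bits.

2.485 bits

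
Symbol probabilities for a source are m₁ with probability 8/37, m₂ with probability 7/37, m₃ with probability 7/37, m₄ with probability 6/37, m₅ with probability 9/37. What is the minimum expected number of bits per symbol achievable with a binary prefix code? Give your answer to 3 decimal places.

Repeatedly combine the two least-probable nodes; the expected code length is the sum of the merged weights.
merge 6/37 + 7/37 → 13/37
merge 7/37 + 8/37 → 15/37
merge 9/37 + 13/37 → 22/37
merge 15/37 + 22/37 → 1
L = 13/37 + 15/37 + 22/37 + 1 = 87/37 ≈ 2.351 bits/symbol.

2.351 bits/symbol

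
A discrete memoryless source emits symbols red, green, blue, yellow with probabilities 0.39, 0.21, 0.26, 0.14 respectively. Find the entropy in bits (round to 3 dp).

1.905 bits

H = −Σ pᵢ log₂ pᵢ.
−0.39·log₂(0.39) = 0.5298
−0.21·log₂(0.21) = 0.4728
−0.26·log₂(0.26) = 0.5053
−0.14·log₂(0.14) = 0.3971
Sum ≈ 1.9050 → 1.905 bits.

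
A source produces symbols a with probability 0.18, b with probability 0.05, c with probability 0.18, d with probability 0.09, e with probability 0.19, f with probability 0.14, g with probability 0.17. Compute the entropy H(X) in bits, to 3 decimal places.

2.706 bits

H = −Σ pᵢ log₂ pᵢ.
−0.18·log₂(0.18) = 0.4453
−0.05·log₂(0.05) = 0.2161
−0.18·log₂(0.18) = 0.4453
−0.09·log₂(0.09) = 0.3127
−0.19·log₂(0.19) = 0.4552
−0.14·log₂(0.14) = 0.3971
−0.17·log₂(0.17) = 0.4346
Sum ≈ 2.7063 → 2.706 bits.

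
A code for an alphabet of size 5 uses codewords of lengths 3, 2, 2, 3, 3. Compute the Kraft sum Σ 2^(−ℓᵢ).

0.875

With common denominator 2^3 = 8: Σ 2^(−ℓᵢ) = 1/8 + 2/8 + 2/8 + 1/8 + 1/8 = 7/8 = 0.875.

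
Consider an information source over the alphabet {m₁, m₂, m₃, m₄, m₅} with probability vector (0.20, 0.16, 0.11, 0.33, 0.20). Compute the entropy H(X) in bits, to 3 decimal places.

H = −Σ pᵢ log₂ pᵢ.
−0.20·log₂(0.20) = 0.4644
−0.16·log₂(0.16) = 0.4230
−0.11·log₂(0.11) = 0.3503
−0.33·log₂(0.33) = 0.5278
−0.20·log₂(0.20) = 0.4644
Sum ≈ 2.2299 → 2.230 bits.

2.230 bits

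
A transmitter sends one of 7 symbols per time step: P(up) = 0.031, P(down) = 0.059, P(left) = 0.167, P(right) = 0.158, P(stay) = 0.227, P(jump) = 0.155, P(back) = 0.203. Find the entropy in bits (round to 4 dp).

H = −Σ pᵢ log₂ pᵢ.
−0.031·log₂(0.031) = 0.1554
−0.059·log₂(0.059) = 0.2409
−0.167·log₂(0.167) = 0.4312
−0.158·log₂(0.158) = 0.4206
−0.227·log₂(0.227) = 0.4856
−0.155·log₂(0.155) = 0.4169
−0.203·log₂(0.203) = 0.4670
Sum ≈ 2.6176 → 2.6176 bits.

2.6176 bits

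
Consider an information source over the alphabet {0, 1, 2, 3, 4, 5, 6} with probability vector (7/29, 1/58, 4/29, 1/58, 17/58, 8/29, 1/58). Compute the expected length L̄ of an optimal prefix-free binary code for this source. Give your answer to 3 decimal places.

2.276 bits/symbol

Repeatedly combine the two least-probable nodes; the expected code length is the sum of the merged weights.
merge 1/58 + 1/58 → 1/29
merge 1/58 + 1/29 → 3/58
merge 3/58 + 4/29 → 11/58
merge 11/58 + 7/29 → 25/58
merge 8/29 + 17/58 → 33/58
merge 25/58 + 33/58 → 1
L = 1/29 + 3/58 + 11/58 + 25/58 + 33/58 + 1 = 66/29 ≈ 2.276 bits/symbol.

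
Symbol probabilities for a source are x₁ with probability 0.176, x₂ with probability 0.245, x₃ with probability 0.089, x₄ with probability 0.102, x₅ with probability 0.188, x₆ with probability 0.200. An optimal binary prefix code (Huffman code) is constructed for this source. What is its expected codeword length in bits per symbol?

Repeatedly combine the two least-probable nodes; the expected code length is the sum of the merged weights.
merge 89/1000 + 51/500 → 191/1000
merge 22/125 + 47/250 → 91/250
merge 191/1000 + 1/5 → 391/1000
merge 49/200 + 91/250 → 609/1000
merge 391/1000 + 609/1000 → 1
L = 191/1000 + 91/250 + 391/1000 + 609/1000 + 1 = 511/200 = 2.555 bits/symbol.

2.555 bits/symbol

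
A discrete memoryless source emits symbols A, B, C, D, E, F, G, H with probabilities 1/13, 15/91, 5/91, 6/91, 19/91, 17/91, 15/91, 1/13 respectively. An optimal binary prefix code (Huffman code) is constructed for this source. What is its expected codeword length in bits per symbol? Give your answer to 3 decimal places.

2.879 bits/symbol

Repeatedly combine the two least-probable nodes; the expected code length is the sum of the merged weights.
merge 5/91 + 6/91 → 11/91
merge 1/13 + 1/13 → 2/13
merge 11/91 + 2/13 → 25/91
merge 15/91 + 15/91 → 30/91
merge 17/91 + 19/91 → 36/91
merge 25/91 + 30/91 → 55/91
merge 36/91 + 55/91 → 1
L = 11/91 + 2/13 + 25/91 + 30/91 + 36/91 + 55/91 + 1 = 262/91 ≈ 2.879 bits/symbol.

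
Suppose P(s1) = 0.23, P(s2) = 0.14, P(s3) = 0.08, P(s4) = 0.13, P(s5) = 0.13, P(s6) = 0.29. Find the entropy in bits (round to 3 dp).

2.459 bits

H = −Σ pᵢ log₂ pᵢ.
−0.23·log₂(0.23) = 0.4877
−0.14·log₂(0.14) = 0.3971
−0.08·log₂(0.08) = 0.2915
−0.13·log₂(0.13) = 0.3826
−0.13·log₂(0.13) = 0.3826
−0.29·log₂(0.29) = 0.5179
Sum ≈ 2.4595 → 2.459 bits.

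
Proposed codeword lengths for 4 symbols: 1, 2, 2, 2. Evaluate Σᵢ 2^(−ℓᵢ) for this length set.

1.25

With common denominator 2^2 = 4: Σ 2^(−ℓᵢ) = 2/4 + 1/4 + 1/4 + 1/4 = 5/4 = 1.25.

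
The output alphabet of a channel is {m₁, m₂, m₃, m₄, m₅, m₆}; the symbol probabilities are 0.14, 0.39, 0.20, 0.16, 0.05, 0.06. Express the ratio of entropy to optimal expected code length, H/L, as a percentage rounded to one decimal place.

97.6%

Entropy H = −Σ p log₂ p ≈ 2.2739 bits.
Huffman merges: 1/20+3/50→11/100; 11/100+7/50→1/4; 4/25+1/5→9/25; 1/4+9/25→61/100; 39/100+61/100→1. L = 233/100 ≈ 2.3300.
Efficiency = H/L = 2.2739/2.3300 = 97.6%.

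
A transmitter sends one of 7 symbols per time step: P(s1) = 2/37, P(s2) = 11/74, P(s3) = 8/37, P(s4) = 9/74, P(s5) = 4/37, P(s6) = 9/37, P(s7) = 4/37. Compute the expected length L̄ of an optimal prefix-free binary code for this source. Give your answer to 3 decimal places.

Repeatedly combine the two least-probable nodes; the expected code length is the sum of the merged weights.
merge 2/37 + 4/37 → 6/37
merge 4/37 + 9/74 → 17/74
merge 11/74 + 6/37 → 23/74
merge 8/37 + 17/74 → 33/74
merge 9/37 + 23/74 → 41/74
merge 33/74 + 41/74 → 1
L = 6/37 + 17/74 + 23/74 + 33/74 + 41/74 + 1 = 100/37 ≈ 2.703 bits/symbol.

2.703 bits/symbol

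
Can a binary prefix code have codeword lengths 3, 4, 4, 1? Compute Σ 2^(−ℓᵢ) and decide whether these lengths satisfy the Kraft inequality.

0.75; yes

With common denominator 2^4 = 16: Σ 2^(−ℓᵢ) = 2/16 + 1/16 + 1/16 + 8/16 = 12/16 = 0.75.
Kraft's inequality requires Σ ≤ 1; here Σ = 0.75 ≤ 1, so such a prefix code exists.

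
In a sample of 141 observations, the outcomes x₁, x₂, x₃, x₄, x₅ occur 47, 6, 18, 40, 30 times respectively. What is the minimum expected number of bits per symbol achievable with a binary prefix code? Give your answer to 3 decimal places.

2.170 bits/symbol

Probabilities are the counts divided by 141.
Repeatedly combine the two least-probable nodes; the expected code length is the sum of the merged weights.
merge 2/47 + 6/47 → 8/47
merge 8/47 + 10/47 → 18/47
merge 40/141 + 1/3 → 29/47
merge 18/47 + 29/47 → 1
L = 8/47 + 18/47 + 29/47 + 1 = 102/47 ≈ 2.170 bits/symbol.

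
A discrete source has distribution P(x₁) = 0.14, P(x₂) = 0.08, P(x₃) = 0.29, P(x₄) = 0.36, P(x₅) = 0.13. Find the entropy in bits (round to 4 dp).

H = −Σ pᵢ log₂ pᵢ.
−0.14·log₂(0.14) = 0.3971
−0.08·log₂(0.08) = 0.2915
−0.29·log₂(0.29) = 0.5179
−0.36·log₂(0.36) = 0.5306
−0.13·log₂(0.13) = 0.3826
Sum ≈ 2.1198 → 2.1198 bits.

2.1198 bits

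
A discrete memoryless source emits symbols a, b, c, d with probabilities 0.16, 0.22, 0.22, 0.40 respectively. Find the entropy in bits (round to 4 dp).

1.9129 bits

H = −Σ pᵢ log₂ pᵢ.
−0.16·log₂(0.16) = 0.4230
−0.22·log₂(0.22) = 0.4806
−0.22·log₂(0.22) = 0.4806
−0.40·log₂(0.40) = 0.5288
Sum ≈ 1.9129 → 1.9129 bits.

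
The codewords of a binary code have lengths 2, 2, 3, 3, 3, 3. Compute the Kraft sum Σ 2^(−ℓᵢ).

1

With common denominator 2^3 = 8: Σ 2^(−ℓᵢ) = 2/8 + 2/8 + 1/8 + 1/8 + 1/8 + 1/8 = 8/8 = 1.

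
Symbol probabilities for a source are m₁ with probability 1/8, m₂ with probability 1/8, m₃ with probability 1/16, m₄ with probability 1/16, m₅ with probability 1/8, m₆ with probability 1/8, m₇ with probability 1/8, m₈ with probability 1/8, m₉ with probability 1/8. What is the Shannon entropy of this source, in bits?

Each probability is a power of 1/2, so log₂(1/p) is an integer.
H = Σ p·log₂(1/p) = 1/8·3 + 1/8·3 + 1/16·4 + 1/16·4 + 1/8·3 + 1/8·3 + 1/8·3 + 1/8·3 + 1/8·3 = 3.125 bits.

3.125 bits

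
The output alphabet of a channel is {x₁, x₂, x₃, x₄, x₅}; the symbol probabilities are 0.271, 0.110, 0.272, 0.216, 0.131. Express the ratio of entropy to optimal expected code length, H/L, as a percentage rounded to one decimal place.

99.7%

Entropy H = −Σ p log₂ p ≈ 2.2333 bits.
Huffman merges: 11/100+131/1000→241/1000; 27/125+241/1000→457/1000; 271/1000+34/125→543/1000; 457/1000+543/1000→1. L = 2241/1000 ≈ 2.2410.
Efficiency = H/L = 2.2333/2.2410 = 99.7%.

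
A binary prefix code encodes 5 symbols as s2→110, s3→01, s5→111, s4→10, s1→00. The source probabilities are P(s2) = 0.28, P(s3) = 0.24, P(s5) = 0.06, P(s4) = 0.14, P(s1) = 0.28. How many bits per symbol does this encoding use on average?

2.34 bits/symbol

L̄ = Σ pᵢ·ℓᵢ = 0.28·3 + 0.24·2 + 0.06·3 + 0.14·2 + 0.28·2 = 2.34 bits/symbol.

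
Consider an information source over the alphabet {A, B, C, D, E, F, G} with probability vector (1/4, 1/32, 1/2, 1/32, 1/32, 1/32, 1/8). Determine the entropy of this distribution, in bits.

2 bits

Each probability is a power of 1/2, so log₂(1/p) is an integer.
H = Σ p·log₂(1/p) = 1/4·2 + 1/32·5 + 1/2·1 + 1/32·5 + 1/32·5 + 1/32·5 + 1/8·3 = 2 bits.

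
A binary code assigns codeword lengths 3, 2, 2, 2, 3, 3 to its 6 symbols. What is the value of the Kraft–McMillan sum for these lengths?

With common denominator 2^3 = 8: Σ 2^(−ℓᵢ) = 1/8 + 2/8 + 2/8 + 2/8 + 1/8 + 1/8 = 9/8 = 1.125.

1.125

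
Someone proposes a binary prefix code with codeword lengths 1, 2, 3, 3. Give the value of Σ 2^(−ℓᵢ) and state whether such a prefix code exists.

With common denominator 2^3 = 8: Σ 2^(−ℓᵢ) = 4/8 + 2/8 + 1/8 + 1/8 = 8/8 = 1.
Kraft's inequality requires Σ ≤ 1; here Σ = 1 ≤ 1, so such a prefix code exists.

1; yes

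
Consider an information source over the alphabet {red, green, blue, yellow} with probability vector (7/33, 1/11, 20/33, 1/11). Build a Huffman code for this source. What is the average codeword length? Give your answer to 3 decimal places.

1.576 bits/symbol

Repeatedly combine the two least-probable nodes; the expected code length is the sum of the merged weights.
merge 1/11 + 1/11 → 2/11
merge 2/11 + 7/33 → 13/33
merge 13/33 + 20/33 → 1
L = 2/11 + 13/33 + 1 = 52/33 ≈ 1.576 bits/symbol.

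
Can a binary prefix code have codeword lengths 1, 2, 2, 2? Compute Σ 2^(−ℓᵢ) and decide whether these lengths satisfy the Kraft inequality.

With common denominator 2^2 = 4: Σ 2^(−ℓᵢ) = 2/4 + 1/4 + 1/4 + 1/4 = 5/4 = 1.25.
Kraft's inequality requires Σ ≤ 1; here Σ = 1.25 > 1, so no such prefix code exists.

1.25; no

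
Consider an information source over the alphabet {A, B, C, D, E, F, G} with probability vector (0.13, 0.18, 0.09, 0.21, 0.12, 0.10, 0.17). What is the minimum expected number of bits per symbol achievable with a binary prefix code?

2.79 bits/symbol

Repeatedly combine the two least-probable nodes; the expected code length is the sum of the merged weights.
merge 9/100 + 1/10 → 19/100
merge 3/25 + 13/100 → 1/4
merge 17/100 + 9/50 → 7/20
merge 19/100 + 21/100 → 2/5
merge 1/4 + 7/20 → 3/5
merge 2/5 + 3/5 → 1
L = 19/100 + 1/4 + 7/20 + 2/5 + 3/5 + 1 = 279/100 = 2.79 bits/symbol.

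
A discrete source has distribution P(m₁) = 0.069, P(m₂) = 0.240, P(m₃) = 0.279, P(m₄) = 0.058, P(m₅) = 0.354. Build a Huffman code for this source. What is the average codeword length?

2.127 bits/symbol

Repeatedly combine the two least-probable nodes; the expected code length is the sum of the merged weights.
merge 29/500 + 69/1000 → 127/1000
merge 127/1000 + 6/25 → 367/1000
merge 279/1000 + 177/500 → 633/1000
merge 367/1000 + 633/1000 → 1
L = 127/1000 + 367/1000 + 633/1000 + 1 = 2127/1000 = 2.127 bits/symbol.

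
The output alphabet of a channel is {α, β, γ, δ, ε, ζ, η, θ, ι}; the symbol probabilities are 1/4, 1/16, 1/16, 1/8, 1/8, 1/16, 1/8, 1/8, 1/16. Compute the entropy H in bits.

Each probability is a power of 1/2, so log₂(1/p) is an integer.
H = Σ p·log₂(1/p) = 1/4·2 + 1/16·4 + 1/16·4 + 1/8·3 + 1/8·3 + 1/16·4 + 1/8·3 + 1/8·3 + 1/16·4 = 3 bits.

3 bits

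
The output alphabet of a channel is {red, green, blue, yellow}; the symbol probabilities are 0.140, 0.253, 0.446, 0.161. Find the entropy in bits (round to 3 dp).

1.843 bits

H = −Σ pᵢ log₂ pᵢ.
−0.140·log₂(0.140) = 0.3971
−0.253·log₂(0.253) = 0.5016
−0.446·log₂(0.446) = 0.5195
−0.161·log₂(0.161) = 0.4242
Sum ≈ 1.8425 → 1.843 bits.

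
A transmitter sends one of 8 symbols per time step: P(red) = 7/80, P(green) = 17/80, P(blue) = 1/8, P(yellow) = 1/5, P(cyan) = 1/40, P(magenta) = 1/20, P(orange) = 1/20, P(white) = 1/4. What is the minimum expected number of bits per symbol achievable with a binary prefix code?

2.7375 bits/symbol

Repeatedly combine the two least-probable nodes; the expected code length is the sum of the merged weights.
merge 1/40 + 1/20 → 3/40
merge 1/20 + 3/40 → 1/8
merge 7/80 + 1/8 → 17/80
merge 1/8 + 1/5 → 13/40
merge 17/80 + 17/80 → 17/40
merge 1/4 + 13/40 → 23/40
merge 17/40 + 23/40 → 1
L = 3/40 + 1/8 + 17/80 + 13/40 + 17/40 + 23/40 + 1 = 219/80 = 2.7375 bits/symbol.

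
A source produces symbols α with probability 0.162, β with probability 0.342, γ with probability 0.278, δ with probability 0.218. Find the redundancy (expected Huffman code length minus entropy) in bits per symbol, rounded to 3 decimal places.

Entropy H = −Σ p log₂ p ≈ 1.9473 bits.
Huffman merges: 81/500+109/500→19/50; 139/500+171/500→31/50; 19/50+31/50→1. L = 2 ≈ 2.0000.
L − H = 2.0000 − 1.9473 = 0.053 bits.

0.053 bits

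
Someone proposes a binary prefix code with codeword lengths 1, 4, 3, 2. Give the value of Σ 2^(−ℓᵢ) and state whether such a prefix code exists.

0.9375; yes

With common denominator 2^4 = 16: Σ 2^(−ℓᵢ) = 8/16 + 1/16 + 2/16 + 4/16 = 15/16 = 0.9375.
Kraft's inequality requires Σ ≤ 1; here Σ = 0.9375 ≤ 1, so such a prefix code exists.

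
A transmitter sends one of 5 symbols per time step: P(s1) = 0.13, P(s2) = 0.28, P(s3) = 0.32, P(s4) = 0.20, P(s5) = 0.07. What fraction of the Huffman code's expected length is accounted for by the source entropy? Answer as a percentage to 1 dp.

Entropy H = −Σ p log₂ p ≈ 2.1558 bits.
Huffman merges: 7/100+13/100→1/5; 1/5+1/5→2/5; 7/25+8/25→3/5; 2/5+3/5→1. L = 11/5 ≈ 2.2000.
Efficiency = H/L = 2.1558/2.2000 = 98.0%.

98.0%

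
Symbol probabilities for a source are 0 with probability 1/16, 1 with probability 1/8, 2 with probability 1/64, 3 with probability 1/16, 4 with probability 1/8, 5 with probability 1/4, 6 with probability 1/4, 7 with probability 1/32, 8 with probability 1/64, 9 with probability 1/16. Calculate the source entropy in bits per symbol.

2.84375 bits

Each probability is a power of 1/2, so log₂(1/p) is an integer.
H = Σ p·log₂(1/p) = 1/16·4 + 1/8·3 + 1/64·6 + 1/16·4 + 1/8·3 + 1/4·2 + 1/4·2 + 1/32·5 + 1/64·6 + 1/16·4 = 2.84375 bits.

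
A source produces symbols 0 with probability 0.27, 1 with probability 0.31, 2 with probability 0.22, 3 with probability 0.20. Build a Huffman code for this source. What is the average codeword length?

Repeatedly combine the two least-probable nodes; the expected code length is the sum of the merged weights.
merge 1/5 + 11/50 → 21/50
merge 27/100 + 31/100 → 29/50
merge 21/50 + 29/50 → 1
L = 21/50 + 29/50 + 1 = 2 bits/symbol.

2 bits/symbol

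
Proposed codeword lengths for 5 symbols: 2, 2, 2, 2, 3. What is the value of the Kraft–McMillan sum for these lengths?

1.125

With common denominator 2^3 = 8: Σ 2^(−ℓᵢ) = 2/8 + 2/8 + 2/8 + 2/8 + 1/8 = 9/8 = 1.125.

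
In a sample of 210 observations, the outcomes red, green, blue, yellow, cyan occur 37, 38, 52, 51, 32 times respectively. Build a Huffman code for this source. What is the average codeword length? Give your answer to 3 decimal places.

2.329 bits/symbol

Probabilities are the counts divided by 210.
Repeatedly combine the two least-probable nodes; the expected code length is the sum of the merged weights.
merge 16/105 + 37/210 → 23/70
merge 19/105 + 17/70 → 89/210
merge 26/105 + 23/70 → 121/210
merge 89/210 + 121/210 → 1
L = 23/70 + 89/210 + 121/210 + 1 = 163/70 ≈ 2.329 bits/symbol.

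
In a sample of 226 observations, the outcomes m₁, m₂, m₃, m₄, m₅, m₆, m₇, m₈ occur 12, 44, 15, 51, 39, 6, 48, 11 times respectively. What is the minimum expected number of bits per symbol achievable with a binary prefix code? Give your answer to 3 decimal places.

Probabilities are the counts divided by 226.
Repeatedly combine the two least-probable nodes; the expected code length is the sum of the merged weights.
merge 3/113 + 11/226 → 17/226
merge 6/113 + 15/226 → 27/226
merge 17/226 + 27/226 → 22/113
merge 39/226 + 22/113 → 83/226
merge 22/113 + 24/113 → 46/113
merge 51/226 + 83/226 → 67/113
merge 46/113 + 67/113 → 1
L = 17/226 + 27/226 + 22/113 + 83/226 + 46/113 + 67/113 + 1 = 623/226 ≈ 2.757 bits/symbol.

2.757 bits/symbol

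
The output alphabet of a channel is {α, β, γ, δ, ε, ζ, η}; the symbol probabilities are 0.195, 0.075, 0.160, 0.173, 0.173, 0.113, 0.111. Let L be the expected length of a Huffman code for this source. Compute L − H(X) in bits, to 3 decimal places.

Entropy H = −Σ p log₂ p ≈ 2.7464 bits.
Huffman merges: 3/40+111/1000→93/500; 113/1000+4/25→273/1000; 173/1000+173/1000→173/500; 93/500+39/200→381/1000; 273/1000+173/500→619/1000; 381/1000+619/1000→1. L = 561/200 ≈ 2.8050.
L − H = 2.8050 − 2.7464 = 0.059 bits.

0.059 bits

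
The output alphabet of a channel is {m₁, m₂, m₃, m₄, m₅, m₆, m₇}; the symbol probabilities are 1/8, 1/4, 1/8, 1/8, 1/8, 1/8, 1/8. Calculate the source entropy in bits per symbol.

Each probability is a power of 1/2, so log₂(1/p) is an integer.
H = Σ p·log₂(1/p) = 1/8·3 + 1/4·2 + 1/8·3 + 1/8·3 + 1/8·3 + 1/8·3 + 1/8·3 = 2.75 bits.

2.75 bits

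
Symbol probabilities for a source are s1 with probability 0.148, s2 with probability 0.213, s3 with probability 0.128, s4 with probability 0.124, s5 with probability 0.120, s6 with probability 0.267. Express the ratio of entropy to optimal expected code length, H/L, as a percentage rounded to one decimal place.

99.7%

Entropy H = −Σ p log₂ p ≈ 2.5119 bits.
Huffman merges: 3/25+31/250→61/250; 16/125+37/250→69/250; 213/1000+61/250→457/1000; 267/1000+69/250→543/1000; 457/1000+543/1000→1. L = 63/25 ≈ 2.5200.
Efficiency = H/L = 2.5119/2.5200 = 99.7%.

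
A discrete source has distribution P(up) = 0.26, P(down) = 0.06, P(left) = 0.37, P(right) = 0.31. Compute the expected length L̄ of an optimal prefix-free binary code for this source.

Repeatedly combine the two least-probable nodes; the expected code length is the sum of the merged weights.
merge 3/50 + 13/50 → 8/25
merge 31/100 + 8/25 → 63/100
merge 37/100 + 63/100 → 1
L = 8/25 + 63/100 + 1 = 39/20 = 1.95 bits/symbol.

1.95 bits/symbol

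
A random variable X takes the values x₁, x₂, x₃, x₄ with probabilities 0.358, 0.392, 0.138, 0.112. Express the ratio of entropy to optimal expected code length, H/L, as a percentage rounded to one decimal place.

Entropy H = −Σ p log₂ p ≈ 1.8082 bits.
Huffman merges: 14/125+69/500→1/4; 1/4+179/500→76/125; 49/125+76/125→1. L = 929/500 ≈ 1.8580.
Efficiency = H/L = 1.8082/1.8580 = 97.3%.

97.3%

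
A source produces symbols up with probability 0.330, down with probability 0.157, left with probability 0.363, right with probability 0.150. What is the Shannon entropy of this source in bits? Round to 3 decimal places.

1.888 bits

H = −Σ pᵢ log₂ pᵢ.
−0.330·log₂(0.330) = 0.5278
−0.157·log₂(0.157) = 0.4194
−0.363·log₂(0.363) = 0.5307
−0.150·log₂(0.150) = 0.4105
Sum ≈ 1.8884 → 1.888 bits.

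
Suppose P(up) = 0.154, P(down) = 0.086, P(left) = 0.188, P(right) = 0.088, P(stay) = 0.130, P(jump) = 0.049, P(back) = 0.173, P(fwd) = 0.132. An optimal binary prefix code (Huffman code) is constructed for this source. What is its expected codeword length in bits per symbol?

2.947 bits/symbol

Repeatedly combine the two least-probable nodes; the expected code length is the sum of the merged weights.
merge 49/1000 + 43/500 → 27/200
merge 11/125 + 13/100 → 109/500
merge 33/250 + 27/200 → 267/1000
merge 77/500 + 173/1000 → 327/1000
merge 47/250 + 109/500 → 203/500
merge 267/1000 + 327/1000 → 297/500
merge 203/500 + 297/500 → 1
L = 27/200 + 109/500 + 267/1000 + 327/1000 + 203/500 + 297/500 + 1 = 2947/1000 = 2.947 bits/symbol.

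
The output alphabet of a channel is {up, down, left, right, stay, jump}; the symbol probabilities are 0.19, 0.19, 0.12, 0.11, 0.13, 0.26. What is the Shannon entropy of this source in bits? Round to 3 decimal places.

2.516 bits

H = −Σ pᵢ log₂ pᵢ.
−0.19·log₂(0.19) = 0.4552
−0.19·log₂(0.19) = 0.4552
−0.12·log₂(0.12) = 0.3671
−0.11·log₂(0.11) = 0.3503
−0.13·log₂(0.13) = 0.3826
−0.26·log₂(0.26) = 0.5053
Sum ≈ 2.5157 → 2.516 bits.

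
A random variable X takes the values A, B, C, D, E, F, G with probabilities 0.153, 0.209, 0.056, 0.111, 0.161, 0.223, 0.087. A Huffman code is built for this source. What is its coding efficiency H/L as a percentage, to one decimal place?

99.0%

Entropy H = −Σ p log₂ p ≈ 2.6848 bits.
Huffman merges: 7/125+87/1000→143/1000; 111/1000+143/1000→127/500; 153/1000+161/1000→157/500; 209/1000+223/1000→54/125; 127/500+157/500→71/125; 54/125+71/125→1. L = 2711/1000 ≈ 2.7110.
Efficiency = H/L = 2.6848/2.7110 = 99.0%.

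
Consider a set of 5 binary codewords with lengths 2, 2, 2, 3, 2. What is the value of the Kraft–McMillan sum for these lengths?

With common denominator 2^3 = 8: Σ 2^(−ℓᵢ) = 2/8 + 2/8 + 2/8 + 1/8 + 2/8 = 9/8 = 1.125.

1.125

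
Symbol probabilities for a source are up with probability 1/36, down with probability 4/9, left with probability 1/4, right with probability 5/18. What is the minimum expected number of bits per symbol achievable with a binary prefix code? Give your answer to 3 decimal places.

1.833 bits/symbol

Repeatedly combine the two least-probable nodes; the expected code length is the sum of the merged weights.
merge 1/36 + 1/4 → 5/18
merge 5/18 + 5/18 → 5/9
merge 4/9 + 5/9 → 1
L = 5/18 + 5/9 + 1 = 11/6 ≈ 1.833 bits/symbol.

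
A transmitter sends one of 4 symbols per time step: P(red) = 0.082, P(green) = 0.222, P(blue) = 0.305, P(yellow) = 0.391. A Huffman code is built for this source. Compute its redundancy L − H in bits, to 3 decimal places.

0.083 bits

Entropy H = −Σ p log₂ p ≈ 1.8301 bits.
Huffman merges: 41/500+111/500→38/125; 38/125+61/200→609/1000; 391/1000+609/1000→1. L = 1913/1000 ≈ 1.9130.
L − H = 1.9130 − 1.8301 = 0.083 bits.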